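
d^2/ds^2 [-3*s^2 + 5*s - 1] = -6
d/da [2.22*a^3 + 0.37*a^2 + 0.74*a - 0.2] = 6.66*a^2 + 0.74*a + 0.74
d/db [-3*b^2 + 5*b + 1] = 5 - 6*b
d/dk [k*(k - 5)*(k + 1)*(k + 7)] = 4*k^3 + 9*k^2 - 66*k - 35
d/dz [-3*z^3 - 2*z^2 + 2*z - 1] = -9*z^2 - 4*z + 2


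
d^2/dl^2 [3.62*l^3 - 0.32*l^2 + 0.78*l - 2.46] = 21.72*l - 0.64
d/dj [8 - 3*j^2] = -6*j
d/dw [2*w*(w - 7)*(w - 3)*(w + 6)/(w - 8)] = 2*(3*w^4 - 40*w^3 + 57*w^2 + 624*w - 1008)/(w^2 - 16*w + 64)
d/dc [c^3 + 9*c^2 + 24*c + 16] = 3*c^2 + 18*c + 24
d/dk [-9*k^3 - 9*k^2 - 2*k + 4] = -27*k^2 - 18*k - 2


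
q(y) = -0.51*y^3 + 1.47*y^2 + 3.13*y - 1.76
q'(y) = -1.53*y^2 + 2.94*y + 3.13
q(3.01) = 7.07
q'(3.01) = -1.88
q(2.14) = 6.67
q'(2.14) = 2.41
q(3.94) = 2.20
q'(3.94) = -9.04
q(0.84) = 1.60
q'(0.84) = 4.52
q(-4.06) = 43.89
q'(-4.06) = -34.03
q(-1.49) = -1.47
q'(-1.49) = -4.65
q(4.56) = -5.28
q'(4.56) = -15.28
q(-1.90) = 1.10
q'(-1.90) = -7.98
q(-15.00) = 2003.29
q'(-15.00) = -385.22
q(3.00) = 7.09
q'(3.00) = -1.82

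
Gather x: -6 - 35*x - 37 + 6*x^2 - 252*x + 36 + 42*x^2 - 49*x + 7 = 48*x^2 - 336*x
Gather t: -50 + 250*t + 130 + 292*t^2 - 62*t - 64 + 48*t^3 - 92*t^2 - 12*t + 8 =48*t^3 + 200*t^2 + 176*t + 24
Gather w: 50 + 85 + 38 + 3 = 176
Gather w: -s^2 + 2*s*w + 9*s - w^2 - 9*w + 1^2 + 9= -s^2 + 9*s - w^2 + w*(2*s - 9) + 10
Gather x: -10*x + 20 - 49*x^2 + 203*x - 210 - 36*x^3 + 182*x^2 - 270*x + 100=-36*x^3 + 133*x^2 - 77*x - 90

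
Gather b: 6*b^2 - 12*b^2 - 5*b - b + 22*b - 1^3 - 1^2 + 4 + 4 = -6*b^2 + 16*b + 6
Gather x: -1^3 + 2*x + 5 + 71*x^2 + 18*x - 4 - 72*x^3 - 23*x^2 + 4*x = -72*x^3 + 48*x^2 + 24*x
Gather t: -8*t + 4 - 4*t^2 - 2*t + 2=-4*t^2 - 10*t + 6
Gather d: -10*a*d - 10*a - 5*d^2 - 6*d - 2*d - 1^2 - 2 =-10*a - 5*d^2 + d*(-10*a - 8) - 3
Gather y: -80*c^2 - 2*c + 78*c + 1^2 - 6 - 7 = -80*c^2 + 76*c - 12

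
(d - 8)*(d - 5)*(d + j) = d^3 + d^2*j - 13*d^2 - 13*d*j + 40*d + 40*j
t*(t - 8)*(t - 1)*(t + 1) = t^4 - 8*t^3 - t^2 + 8*t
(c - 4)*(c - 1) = c^2 - 5*c + 4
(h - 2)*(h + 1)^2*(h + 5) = h^4 + 5*h^3 - 3*h^2 - 17*h - 10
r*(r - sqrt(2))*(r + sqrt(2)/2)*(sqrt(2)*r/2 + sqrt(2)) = sqrt(2)*r^4/2 - r^3/2 + sqrt(2)*r^3 - r^2 - sqrt(2)*r^2/2 - sqrt(2)*r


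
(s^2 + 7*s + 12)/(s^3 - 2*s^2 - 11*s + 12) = (s + 4)/(s^2 - 5*s + 4)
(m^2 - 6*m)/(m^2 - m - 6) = m*(6 - m)/(-m^2 + m + 6)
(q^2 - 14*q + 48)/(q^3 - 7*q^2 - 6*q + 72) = (q - 8)/(q^2 - q - 12)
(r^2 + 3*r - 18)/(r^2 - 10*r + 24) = (r^2 + 3*r - 18)/(r^2 - 10*r + 24)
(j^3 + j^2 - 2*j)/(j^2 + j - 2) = j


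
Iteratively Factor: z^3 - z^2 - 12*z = (z + 3)*(z^2 - 4*z) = z*(z + 3)*(z - 4)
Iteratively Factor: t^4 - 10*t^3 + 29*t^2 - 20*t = (t)*(t^3 - 10*t^2 + 29*t - 20) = t*(t - 1)*(t^2 - 9*t + 20) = t*(t - 5)*(t - 1)*(t - 4)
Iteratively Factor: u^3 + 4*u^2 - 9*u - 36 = (u + 3)*(u^2 + u - 12) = (u - 3)*(u + 3)*(u + 4)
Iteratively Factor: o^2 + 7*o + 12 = (o + 3)*(o + 4)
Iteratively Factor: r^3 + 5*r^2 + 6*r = (r + 3)*(r^2 + 2*r) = (r + 2)*(r + 3)*(r)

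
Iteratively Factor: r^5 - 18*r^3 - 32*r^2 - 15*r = (r)*(r^4 - 18*r^2 - 32*r - 15) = r*(r + 3)*(r^3 - 3*r^2 - 9*r - 5) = r*(r - 5)*(r + 3)*(r^2 + 2*r + 1) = r*(r - 5)*(r + 1)*(r + 3)*(r + 1)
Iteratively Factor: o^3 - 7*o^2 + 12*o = (o - 4)*(o^2 - 3*o) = (o - 4)*(o - 3)*(o)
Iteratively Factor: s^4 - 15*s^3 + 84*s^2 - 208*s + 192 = (s - 3)*(s^3 - 12*s^2 + 48*s - 64) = (s - 4)*(s - 3)*(s^2 - 8*s + 16) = (s - 4)^2*(s - 3)*(s - 4)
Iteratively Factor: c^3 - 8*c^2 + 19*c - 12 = (c - 4)*(c^2 - 4*c + 3) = (c - 4)*(c - 3)*(c - 1)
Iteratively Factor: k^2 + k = (k)*(k + 1)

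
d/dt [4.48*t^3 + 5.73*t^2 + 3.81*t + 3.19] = 13.44*t^2 + 11.46*t + 3.81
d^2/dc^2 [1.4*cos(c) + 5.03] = -1.4*cos(c)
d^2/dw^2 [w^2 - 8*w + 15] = 2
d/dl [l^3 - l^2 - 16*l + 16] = 3*l^2 - 2*l - 16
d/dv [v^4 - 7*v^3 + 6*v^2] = v*(4*v^2 - 21*v + 12)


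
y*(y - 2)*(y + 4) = y^3 + 2*y^2 - 8*y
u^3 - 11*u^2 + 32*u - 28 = (u - 7)*(u - 2)^2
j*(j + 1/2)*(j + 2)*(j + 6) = j^4 + 17*j^3/2 + 16*j^2 + 6*j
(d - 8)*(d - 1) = d^2 - 9*d + 8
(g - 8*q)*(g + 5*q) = g^2 - 3*g*q - 40*q^2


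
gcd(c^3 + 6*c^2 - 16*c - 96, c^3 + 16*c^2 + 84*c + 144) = c^2 + 10*c + 24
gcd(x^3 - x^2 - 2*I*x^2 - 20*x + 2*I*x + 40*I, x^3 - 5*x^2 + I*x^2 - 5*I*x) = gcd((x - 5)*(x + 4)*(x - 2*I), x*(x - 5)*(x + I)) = x - 5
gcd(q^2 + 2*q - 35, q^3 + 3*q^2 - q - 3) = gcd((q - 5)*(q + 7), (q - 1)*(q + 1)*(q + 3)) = 1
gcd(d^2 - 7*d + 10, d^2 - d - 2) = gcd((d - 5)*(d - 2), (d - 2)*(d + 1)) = d - 2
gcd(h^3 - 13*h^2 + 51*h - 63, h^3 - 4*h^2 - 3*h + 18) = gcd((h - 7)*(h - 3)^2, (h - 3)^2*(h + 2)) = h^2 - 6*h + 9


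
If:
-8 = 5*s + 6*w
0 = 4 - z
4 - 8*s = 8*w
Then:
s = 11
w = -21/2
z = 4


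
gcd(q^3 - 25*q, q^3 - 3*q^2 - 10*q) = q^2 - 5*q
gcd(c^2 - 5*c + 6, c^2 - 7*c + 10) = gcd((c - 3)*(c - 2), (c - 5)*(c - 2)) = c - 2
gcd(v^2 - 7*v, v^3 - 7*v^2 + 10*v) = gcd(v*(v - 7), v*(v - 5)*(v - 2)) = v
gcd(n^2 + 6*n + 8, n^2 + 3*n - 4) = n + 4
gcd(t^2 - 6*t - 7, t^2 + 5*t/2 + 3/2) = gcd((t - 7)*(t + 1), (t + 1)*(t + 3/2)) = t + 1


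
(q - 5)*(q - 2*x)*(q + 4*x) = q^3 + 2*q^2*x - 5*q^2 - 8*q*x^2 - 10*q*x + 40*x^2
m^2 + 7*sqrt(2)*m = m*(m + 7*sqrt(2))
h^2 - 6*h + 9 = (h - 3)^2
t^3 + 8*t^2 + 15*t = t*(t + 3)*(t + 5)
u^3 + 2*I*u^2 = u^2*(u + 2*I)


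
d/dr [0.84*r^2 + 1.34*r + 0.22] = 1.68*r + 1.34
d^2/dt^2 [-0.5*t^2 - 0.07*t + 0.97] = -1.00000000000000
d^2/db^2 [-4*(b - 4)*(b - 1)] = -8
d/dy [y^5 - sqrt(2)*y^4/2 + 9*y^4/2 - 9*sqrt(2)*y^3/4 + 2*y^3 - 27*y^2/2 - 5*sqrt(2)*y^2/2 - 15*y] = 5*y^4 - 2*sqrt(2)*y^3 + 18*y^3 - 27*sqrt(2)*y^2/4 + 6*y^2 - 27*y - 5*sqrt(2)*y - 15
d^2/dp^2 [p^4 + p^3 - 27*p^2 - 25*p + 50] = 12*p^2 + 6*p - 54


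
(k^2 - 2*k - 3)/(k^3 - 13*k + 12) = (k + 1)/(k^2 + 3*k - 4)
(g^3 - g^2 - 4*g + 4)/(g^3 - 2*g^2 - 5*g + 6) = (g - 2)/(g - 3)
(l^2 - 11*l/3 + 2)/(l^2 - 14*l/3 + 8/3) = (l - 3)/(l - 4)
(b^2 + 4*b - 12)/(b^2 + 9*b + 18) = (b - 2)/(b + 3)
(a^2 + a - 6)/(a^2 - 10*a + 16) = (a + 3)/(a - 8)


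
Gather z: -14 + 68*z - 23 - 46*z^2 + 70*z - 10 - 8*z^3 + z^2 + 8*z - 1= -8*z^3 - 45*z^2 + 146*z - 48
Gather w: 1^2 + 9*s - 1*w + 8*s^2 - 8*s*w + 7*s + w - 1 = 8*s^2 - 8*s*w + 16*s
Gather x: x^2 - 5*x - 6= x^2 - 5*x - 6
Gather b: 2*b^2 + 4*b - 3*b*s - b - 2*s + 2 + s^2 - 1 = 2*b^2 + b*(3 - 3*s) + s^2 - 2*s + 1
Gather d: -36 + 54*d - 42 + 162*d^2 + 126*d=162*d^2 + 180*d - 78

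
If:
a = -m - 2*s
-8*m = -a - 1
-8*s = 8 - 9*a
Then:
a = 5/9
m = 7/36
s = -3/8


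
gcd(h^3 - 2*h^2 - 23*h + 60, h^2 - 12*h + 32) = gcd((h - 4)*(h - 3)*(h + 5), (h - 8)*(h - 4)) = h - 4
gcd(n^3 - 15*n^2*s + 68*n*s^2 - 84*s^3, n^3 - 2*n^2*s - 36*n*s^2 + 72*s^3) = n^2 - 8*n*s + 12*s^2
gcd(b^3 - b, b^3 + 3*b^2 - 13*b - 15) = b + 1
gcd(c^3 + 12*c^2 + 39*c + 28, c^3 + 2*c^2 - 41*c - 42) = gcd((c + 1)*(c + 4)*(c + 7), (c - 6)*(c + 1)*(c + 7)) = c^2 + 8*c + 7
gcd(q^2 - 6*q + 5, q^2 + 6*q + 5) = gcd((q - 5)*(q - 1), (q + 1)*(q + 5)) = 1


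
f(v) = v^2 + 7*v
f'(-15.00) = -23.00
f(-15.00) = 120.00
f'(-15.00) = -23.00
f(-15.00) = 120.00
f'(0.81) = 8.62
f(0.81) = 6.33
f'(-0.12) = 6.76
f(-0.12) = -0.83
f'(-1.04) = 4.92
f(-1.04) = -6.20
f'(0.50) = 8.00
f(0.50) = 3.75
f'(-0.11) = 6.78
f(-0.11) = -0.76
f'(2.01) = 11.02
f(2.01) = 18.11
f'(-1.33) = 4.34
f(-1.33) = -7.54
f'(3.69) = 14.38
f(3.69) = 39.45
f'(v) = 2*v + 7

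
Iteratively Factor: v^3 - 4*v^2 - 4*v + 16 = (v + 2)*(v^2 - 6*v + 8) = (v - 2)*(v + 2)*(v - 4)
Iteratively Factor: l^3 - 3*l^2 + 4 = (l + 1)*(l^2 - 4*l + 4) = (l - 2)*(l + 1)*(l - 2)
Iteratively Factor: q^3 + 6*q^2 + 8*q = (q + 2)*(q^2 + 4*q) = (q + 2)*(q + 4)*(q)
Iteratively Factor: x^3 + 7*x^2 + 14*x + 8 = (x + 4)*(x^2 + 3*x + 2) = (x + 2)*(x + 4)*(x + 1)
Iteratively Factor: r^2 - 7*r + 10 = (r - 2)*(r - 5)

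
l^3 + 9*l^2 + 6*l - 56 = (l - 2)*(l + 4)*(l + 7)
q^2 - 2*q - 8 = (q - 4)*(q + 2)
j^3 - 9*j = j*(j - 3)*(j + 3)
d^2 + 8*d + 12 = (d + 2)*(d + 6)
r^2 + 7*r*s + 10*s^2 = (r + 2*s)*(r + 5*s)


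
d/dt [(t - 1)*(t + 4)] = 2*t + 3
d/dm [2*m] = 2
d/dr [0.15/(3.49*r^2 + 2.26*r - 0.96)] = (-1.047*r - 0.339)/(3.49*r^2 + 2.26*r - 0.96)^2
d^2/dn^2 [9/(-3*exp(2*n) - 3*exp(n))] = 3*((exp(n) + 1)*(4*exp(n) + 1) - 2*(2*exp(n) + 1)^2)*exp(-n)/(exp(n) + 1)^3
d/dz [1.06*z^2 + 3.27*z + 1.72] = 2.12*z + 3.27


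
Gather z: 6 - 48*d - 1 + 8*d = 5 - 40*d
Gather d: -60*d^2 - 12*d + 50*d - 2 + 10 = -60*d^2 + 38*d + 8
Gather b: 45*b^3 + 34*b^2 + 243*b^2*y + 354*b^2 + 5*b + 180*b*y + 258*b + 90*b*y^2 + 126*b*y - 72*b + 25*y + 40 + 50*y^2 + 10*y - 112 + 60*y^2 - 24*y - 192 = 45*b^3 + b^2*(243*y + 388) + b*(90*y^2 + 306*y + 191) + 110*y^2 + 11*y - 264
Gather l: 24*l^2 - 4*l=24*l^2 - 4*l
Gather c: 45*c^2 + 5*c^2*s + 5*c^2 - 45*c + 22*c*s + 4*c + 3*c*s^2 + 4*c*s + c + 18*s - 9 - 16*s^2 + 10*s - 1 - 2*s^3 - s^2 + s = c^2*(5*s + 50) + c*(3*s^2 + 26*s - 40) - 2*s^3 - 17*s^2 + 29*s - 10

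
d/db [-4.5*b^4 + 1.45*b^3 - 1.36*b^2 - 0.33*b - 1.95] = -18.0*b^3 + 4.35*b^2 - 2.72*b - 0.33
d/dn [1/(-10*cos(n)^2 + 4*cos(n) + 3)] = 4*(1 - 5*cos(n))*sin(n)/(-10*cos(n)^2 + 4*cos(n) + 3)^2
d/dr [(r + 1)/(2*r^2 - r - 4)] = (2*r^2 - r - (r + 1)*(4*r - 1) - 4)/(-2*r^2 + r + 4)^2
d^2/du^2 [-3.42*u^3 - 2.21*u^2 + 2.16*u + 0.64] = -20.52*u - 4.42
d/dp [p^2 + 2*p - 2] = 2*p + 2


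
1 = 1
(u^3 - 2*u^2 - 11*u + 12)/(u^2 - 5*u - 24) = (u^2 - 5*u + 4)/(u - 8)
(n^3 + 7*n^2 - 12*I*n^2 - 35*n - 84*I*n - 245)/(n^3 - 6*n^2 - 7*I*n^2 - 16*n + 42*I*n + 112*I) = (n^2 + n*(7 - 5*I) - 35*I)/(n^2 - 6*n - 16)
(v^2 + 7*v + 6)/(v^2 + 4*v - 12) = (v + 1)/(v - 2)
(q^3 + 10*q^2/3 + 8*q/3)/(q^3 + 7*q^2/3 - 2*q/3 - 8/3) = q/(q - 1)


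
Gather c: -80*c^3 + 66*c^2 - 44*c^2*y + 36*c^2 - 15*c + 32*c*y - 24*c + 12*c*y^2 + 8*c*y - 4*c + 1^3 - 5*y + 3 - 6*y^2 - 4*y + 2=-80*c^3 + c^2*(102 - 44*y) + c*(12*y^2 + 40*y - 43) - 6*y^2 - 9*y + 6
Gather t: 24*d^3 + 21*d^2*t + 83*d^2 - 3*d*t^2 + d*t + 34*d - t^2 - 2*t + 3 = 24*d^3 + 83*d^2 + 34*d + t^2*(-3*d - 1) + t*(21*d^2 + d - 2) + 3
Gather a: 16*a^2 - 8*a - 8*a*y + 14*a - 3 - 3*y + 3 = 16*a^2 + a*(6 - 8*y) - 3*y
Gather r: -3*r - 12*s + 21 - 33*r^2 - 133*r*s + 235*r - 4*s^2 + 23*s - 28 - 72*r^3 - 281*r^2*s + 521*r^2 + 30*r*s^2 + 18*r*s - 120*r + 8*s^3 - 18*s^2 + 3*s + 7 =-72*r^3 + r^2*(488 - 281*s) + r*(30*s^2 - 115*s + 112) + 8*s^3 - 22*s^2 + 14*s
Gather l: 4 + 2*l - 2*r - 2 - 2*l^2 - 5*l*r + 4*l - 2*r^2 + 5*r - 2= -2*l^2 + l*(6 - 5*r) - 2*r^2 + 3*r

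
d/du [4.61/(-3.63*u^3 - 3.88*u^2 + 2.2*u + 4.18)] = (50.2029*u^2 + 35.7736*u - 10.142)/(3.63*u^3 + 3.88*u^2 - 2.2*u - 4.18)^2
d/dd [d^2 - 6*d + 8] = 2*d - 6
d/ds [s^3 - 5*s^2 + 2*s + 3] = 3*s^2 - 10*s + 2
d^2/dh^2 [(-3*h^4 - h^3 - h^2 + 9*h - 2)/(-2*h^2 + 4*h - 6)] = (3*h^6 - 18*h^5 + 63*h^4 - 150*h^3 + 141*h^2 + 96*h - 43)/(h^6 - 6*h^5 + 21*h^4 - 44*h^3 + 63*h^2 - 54*h + 27)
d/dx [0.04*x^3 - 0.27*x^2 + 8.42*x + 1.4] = 0.12*x^2 - 0.54*x + 8.42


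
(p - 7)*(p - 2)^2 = p^3 - 11*p^2 + 32*p - 28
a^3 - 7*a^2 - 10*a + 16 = (a - 8)*(a - 1)*(a + 2)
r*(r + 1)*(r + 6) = r^3 + 7*r^2 + 6*r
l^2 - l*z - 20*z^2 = (l - 5*z)*(l + 4*z)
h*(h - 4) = h^2 - 4*h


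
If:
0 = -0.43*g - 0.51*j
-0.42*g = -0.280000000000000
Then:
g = 0.67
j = -0.56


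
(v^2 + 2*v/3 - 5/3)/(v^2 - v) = (v + 5/3)/v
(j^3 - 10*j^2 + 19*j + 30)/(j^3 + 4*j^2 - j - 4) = (j^2 - 11*j + 30)/(j^2 + 3*j - 4)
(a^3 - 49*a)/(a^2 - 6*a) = (a^2 - 49)/(a - 6)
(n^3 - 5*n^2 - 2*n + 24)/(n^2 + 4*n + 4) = (n^2 - 7*n + 12)/(n + 2)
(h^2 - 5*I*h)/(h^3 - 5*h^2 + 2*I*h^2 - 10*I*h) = (h - 5*I)/(h^2 + h*(-5 + 2*I) - 10*I)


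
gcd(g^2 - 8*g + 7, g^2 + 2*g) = 1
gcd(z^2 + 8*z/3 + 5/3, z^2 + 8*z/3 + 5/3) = z^2 + 8*z/3 + 5/3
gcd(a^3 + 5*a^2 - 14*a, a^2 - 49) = a + 7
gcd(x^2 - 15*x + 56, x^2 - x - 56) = x - 8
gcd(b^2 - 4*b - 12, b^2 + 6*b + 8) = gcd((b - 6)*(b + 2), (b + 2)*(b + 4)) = b + 2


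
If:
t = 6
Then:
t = 6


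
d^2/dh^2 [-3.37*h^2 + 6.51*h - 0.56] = -6.74000000000000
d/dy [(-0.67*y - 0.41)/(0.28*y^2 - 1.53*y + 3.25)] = (0.1876*y^2 + 0.2296*y - 2.8048)/(0.0784*y^4 - 0.8568*y^3 + 4.1609*y^2 - 9.945*y + 10.5625)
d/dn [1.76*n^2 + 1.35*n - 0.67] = 3.52*n + 1.35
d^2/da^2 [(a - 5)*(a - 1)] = 2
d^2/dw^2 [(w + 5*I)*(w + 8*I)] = 2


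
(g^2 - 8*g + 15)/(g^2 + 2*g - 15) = (g - 5)/(g + 5)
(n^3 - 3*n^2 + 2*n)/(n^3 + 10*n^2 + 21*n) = (n^2 - 3*n + 2)/(n^2 + 10*n + 21)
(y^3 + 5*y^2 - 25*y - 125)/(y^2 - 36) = (y^3 + 5*y^2 - 25*y - 125)/(y^2 - 36)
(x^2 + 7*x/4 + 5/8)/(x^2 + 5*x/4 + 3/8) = (4*x + 5)/(4*x + 3)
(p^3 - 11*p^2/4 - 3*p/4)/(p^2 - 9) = p*(4*p + 1)/(4*(p + 3))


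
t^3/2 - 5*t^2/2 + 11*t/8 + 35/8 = (t/2 + 1/2)*(t - 7/2)*(t - 5/2)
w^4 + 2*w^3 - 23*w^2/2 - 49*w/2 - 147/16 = (w - 7/2)*(w + 1/2)*(w + 3/2)*(w + 7/2)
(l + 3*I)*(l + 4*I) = l^2 + 7*I*l - 12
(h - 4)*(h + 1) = h^2 - 3*h - 4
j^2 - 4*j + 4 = (j - 2)^2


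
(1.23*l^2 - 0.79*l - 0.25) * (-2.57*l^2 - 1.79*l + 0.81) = -3.1611*l^4 - 0.1714*l^3 + 3.0529*l^2 - 0.1924*l - 0.2025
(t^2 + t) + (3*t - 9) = t^2 + 4*t - 9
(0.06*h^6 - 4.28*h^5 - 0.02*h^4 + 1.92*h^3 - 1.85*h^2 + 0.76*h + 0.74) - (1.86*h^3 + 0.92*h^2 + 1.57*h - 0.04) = 0.06*h^6 - 4.28*h^5 - 0.02*h^4 + 0.0599999999999998*h^3 - 2.77*h^2 - 0.81*h + 0.78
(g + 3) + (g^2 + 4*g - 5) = g^2 + 5*g - 2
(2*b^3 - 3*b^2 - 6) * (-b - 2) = -2*b^4 - b^3 + 6*b^2 + 6*b + 12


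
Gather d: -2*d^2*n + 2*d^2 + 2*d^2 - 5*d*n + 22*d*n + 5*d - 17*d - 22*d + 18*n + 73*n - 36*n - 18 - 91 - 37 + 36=d^2*(4 - 2*n) + d*(17*n - 34) + 55*n - 110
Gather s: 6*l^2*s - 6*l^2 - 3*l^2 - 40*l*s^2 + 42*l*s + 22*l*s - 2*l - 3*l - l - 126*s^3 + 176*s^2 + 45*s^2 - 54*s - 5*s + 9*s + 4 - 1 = -9*l^2 - 6*l - 126*s^3 + s^2*(221 - 40*l) + s*(6*l^2 + 64*l - 50) + 3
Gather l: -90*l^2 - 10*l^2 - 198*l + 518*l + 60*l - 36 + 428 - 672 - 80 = -100*l^2 + 380*l - 360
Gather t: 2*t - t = t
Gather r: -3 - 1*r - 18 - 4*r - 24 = -5*r - 45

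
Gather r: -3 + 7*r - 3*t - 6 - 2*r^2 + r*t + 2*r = -2*r^2 + r*(t + 9) - 3*t - 9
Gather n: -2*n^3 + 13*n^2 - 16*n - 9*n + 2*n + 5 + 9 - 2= -2*n^3 + 13*n^2 - 23*n + 12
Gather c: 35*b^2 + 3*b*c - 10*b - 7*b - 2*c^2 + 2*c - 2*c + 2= 35*b^2 + 3*b*c - 17*b - 2*c^2 + 2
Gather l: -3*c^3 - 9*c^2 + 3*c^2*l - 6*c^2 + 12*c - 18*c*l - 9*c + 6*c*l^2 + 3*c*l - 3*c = -3*c^3 - 15*c^2 + 6*c*l^2 + l*(3*c^2 - 15*c)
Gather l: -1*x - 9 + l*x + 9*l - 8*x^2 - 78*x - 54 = l*(x + 9) - 8*x^2 - 79*x - 63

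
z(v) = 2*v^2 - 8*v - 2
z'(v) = 4*v - 8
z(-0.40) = 1.52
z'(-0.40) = -9.60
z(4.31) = 0.67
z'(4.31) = 9.24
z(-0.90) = 6.82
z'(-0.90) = -11.60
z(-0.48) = 2.30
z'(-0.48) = -9.92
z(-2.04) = 22.64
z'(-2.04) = -16.16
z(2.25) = -9.88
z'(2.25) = 1.00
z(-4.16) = 65.89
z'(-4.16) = -24.64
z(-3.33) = 46.82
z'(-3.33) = -21.32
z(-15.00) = 568.00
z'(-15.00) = -68.00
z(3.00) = -8.00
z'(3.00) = 4.00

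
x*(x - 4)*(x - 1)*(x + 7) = x^4 + 2*x^3 - 31*x^2 + 28*x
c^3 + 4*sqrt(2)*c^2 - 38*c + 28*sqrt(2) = (c - 2*sqrt(2))*(c - sqrt(2))*(c + 7*sqrt(2))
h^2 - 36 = (h - 6)*(h + 6)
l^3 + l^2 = l^2*(l + 1)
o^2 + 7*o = o*(o + 7)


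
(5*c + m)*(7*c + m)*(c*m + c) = 35*c^3*m + 35*c^3 + 12*c^2*m^2 + 12*c^2*m + c*m^3 + c*m^2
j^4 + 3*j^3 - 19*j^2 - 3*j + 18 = (j - 3)*(j - 1)*(j + 1)*(j + 6)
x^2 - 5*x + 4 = (x - 4)*(x - 1)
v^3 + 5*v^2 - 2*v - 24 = (v - 2)*(v + 3)*(v + 4)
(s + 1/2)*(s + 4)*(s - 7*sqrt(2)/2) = s^3 - 7*sqrt(2)*s^2/2 + 9*s^2/2 - 63*sqrt(2)*s/4 + 2*s - 7*sqrt(2)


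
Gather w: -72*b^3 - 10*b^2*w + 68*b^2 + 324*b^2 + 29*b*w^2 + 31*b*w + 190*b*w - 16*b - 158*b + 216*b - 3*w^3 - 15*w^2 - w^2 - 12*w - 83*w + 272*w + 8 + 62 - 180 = -72*b^3 + 392*b^2 + 42*b - 3*w^3 + w^2*(29*b - 16) + w*(-10*b^2 + 221*b + 177) - 110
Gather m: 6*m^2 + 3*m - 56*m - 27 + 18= 6*m^2 - 53*m - 9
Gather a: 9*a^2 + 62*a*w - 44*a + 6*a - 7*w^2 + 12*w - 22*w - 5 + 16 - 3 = 9*a^2 + a*(62*w - 38) - 7*w^2 - 10*w + 8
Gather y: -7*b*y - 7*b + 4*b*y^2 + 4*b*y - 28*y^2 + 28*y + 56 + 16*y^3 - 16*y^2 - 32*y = -7*b + 16*y^3 + y^2*(4*b - 44) + y*(-3*b - 4) + 56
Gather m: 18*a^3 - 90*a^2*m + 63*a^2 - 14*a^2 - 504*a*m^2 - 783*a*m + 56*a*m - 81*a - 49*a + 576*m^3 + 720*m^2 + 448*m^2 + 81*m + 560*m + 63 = 18*a^3 + 49*a^2 - 130*a + 576*m^3 + m^2*(1168 - 504*a) + m*(-90*a^2 - 727*a + 641) + 63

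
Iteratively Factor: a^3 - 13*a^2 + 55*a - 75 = (a - 5)*(a^2 - 8*a + 15) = (a - 5)*(a - 3)*(a - 5)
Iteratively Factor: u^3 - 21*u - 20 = (u - 5)*(u^2 + 5*u + 4) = (u - 5)*(u + 4)*(u + 1)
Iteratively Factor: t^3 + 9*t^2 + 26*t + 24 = (t + 4)*(t^2 + 5*t + 6) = (t + 3)*(t + 4)*(t + 2)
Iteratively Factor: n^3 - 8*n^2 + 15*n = (n - 5)*(n^2 - 3*n) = n*(n - 5)*(n - 3)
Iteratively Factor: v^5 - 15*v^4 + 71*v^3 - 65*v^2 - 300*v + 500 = (v + 2)*(v^4 - 17*v^3 + 105*v^2 - 275*v + 250) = (v - 5)*(v + 2)*(v^3 - 12*v^2 + 45*v - 50) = (v - 5)*(v - 2)*(v + 2)*(v^2 - 10*v + 25) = (v - 5)^2*(v - 2)*(v + 2)*(v - 5)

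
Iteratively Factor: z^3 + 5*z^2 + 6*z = (z)*(z^2 + 5*z + 6) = z*(z + 2)*(z + 3)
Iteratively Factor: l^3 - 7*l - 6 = (l - 3)*(l^2 + 3*l + 2) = (l - 3)*(l + 1)*(l + 2)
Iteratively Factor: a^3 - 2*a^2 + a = (a - 1)*(a^2 - a) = (a - 1)^2*(a)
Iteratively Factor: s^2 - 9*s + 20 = (s - 5)*(s - 4)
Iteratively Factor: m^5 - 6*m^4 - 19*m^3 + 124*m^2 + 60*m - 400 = (m + 2)*(m^4 - 8*m^3 - 3*m^2 + 130*m - 200) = (m + 2)*(m + 4)*(m^3 - 12*m^2 + 45*m - 50) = (m - 5)*(m + 2)*(m + 4)*(m^2 - 7*m + 10) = (m - 5)*(m - 2)*(m + 2)*(m + 4)*(m - 5)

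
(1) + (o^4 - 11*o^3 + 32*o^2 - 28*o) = o^4 - 11*o^3 + 32*o^2 - 28*o + 1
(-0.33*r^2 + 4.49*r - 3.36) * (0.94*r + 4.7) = -0.3102*r^3 + 2.6696*r^2 + 17.9446*r - 15.792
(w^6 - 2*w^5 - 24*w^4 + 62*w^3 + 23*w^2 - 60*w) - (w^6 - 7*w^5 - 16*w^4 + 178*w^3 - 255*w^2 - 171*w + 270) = 5*w^5 - 8*w^4 - 116*w^3 + 278*w^2 + 111*w - 270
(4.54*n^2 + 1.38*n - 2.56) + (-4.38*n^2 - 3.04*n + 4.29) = 0.16*n^2 - 1.66*n + 1.73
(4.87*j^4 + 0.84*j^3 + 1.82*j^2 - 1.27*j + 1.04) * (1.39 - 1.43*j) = -6.9641*j^5 + 5.5681*j^4 - 1.435*j^3 + 4.3459*j^2 - 3.2525*j + 1.4456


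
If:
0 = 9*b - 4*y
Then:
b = 4*y/9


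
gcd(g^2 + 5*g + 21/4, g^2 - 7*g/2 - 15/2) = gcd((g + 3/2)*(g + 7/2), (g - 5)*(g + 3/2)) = g + 3/2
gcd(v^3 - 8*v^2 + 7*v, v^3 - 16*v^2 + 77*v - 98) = v - 7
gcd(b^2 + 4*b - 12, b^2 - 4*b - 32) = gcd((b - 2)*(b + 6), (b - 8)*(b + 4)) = 1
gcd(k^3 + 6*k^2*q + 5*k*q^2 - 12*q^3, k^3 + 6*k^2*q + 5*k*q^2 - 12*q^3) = -k^3 - 6*k^2*q - 5*k*q^2 + 12*q^3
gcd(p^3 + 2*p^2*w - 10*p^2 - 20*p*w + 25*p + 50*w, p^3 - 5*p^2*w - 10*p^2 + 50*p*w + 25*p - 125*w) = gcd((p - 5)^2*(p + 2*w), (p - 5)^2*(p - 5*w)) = p^2 - 10*p + 25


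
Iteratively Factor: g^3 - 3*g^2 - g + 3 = (g - 1)*(g^2 - 2*g - 3) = (g - 3)*(g - 1)*(g + 1)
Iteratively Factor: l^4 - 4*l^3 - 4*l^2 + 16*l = (l)*(l^3 - 4*l^2 - 4*l + 16) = l*(l - 2)*(l^2 - 2*l - 8) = l*(l - 4)*(l - 2)*(l + 2)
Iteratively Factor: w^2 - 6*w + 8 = (w - 4)*(w - 2)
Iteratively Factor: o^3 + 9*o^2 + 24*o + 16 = (o + 1)*(o^2 + 8*o + 16) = (o + 1)*(o + 4)*(o + 4)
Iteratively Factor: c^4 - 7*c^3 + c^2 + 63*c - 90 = (c + 3)*(c^3 - 10*c^2 + 31*c - 30) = (c - 5)*(c + 3)*(c^2 - 5*c + 6) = (c - 5)*(c - 3)*(c + 3)*(c - 2)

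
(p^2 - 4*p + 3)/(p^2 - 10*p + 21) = (p - 1)/(p - 7)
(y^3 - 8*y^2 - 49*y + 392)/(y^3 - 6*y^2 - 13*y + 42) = (y^2 - y - 56)/(y^2 + y - 6)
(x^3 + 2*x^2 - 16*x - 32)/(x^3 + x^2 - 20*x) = (x^2 + 6*x + 8)/(x*(x + 5))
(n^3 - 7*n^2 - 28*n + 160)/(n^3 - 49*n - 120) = (n - 4)/(n + 3)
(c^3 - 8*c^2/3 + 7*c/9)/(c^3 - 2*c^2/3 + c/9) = (3*c - 7)/(3*c - 1)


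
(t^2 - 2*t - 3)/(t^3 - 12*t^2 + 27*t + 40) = (t - 3)/(t^2 - 13*t + 40)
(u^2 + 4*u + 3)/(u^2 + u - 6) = (u + 1)/(u - 2)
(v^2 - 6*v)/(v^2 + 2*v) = (v - 6)/(v + 2)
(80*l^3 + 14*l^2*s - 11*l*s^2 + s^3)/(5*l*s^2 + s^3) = (80*l^3 + 14*l^2*s - 11*l*s^2 + s^3)/(s^2*(5*l + s))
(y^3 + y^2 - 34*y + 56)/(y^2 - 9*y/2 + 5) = 2*(y^2 + 3*y - 28)/(2*y - 5)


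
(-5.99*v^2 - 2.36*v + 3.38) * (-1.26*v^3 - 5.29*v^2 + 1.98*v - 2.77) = 7.5474*v^5 + 34.6607*v^4 - 3.6346*v^3 - 5.9607*v^2 + 13.2296*v - 9.3626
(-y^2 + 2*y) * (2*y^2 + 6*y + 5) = -2*y^4 - 2*y^3 + 7*y^2 + 10*y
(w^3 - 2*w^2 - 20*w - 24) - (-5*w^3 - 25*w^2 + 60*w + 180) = 6*w^3 + 23*w^2 - 80*w - 204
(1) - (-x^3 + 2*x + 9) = x^3 - 2*x - 8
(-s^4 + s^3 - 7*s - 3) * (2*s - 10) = -2*s^5 + 12*s^4 - 10*s^3 - 14*s^2 + 64*s + 30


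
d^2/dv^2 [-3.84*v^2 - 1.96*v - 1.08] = -7.68000000000000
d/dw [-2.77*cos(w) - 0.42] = 2.77*sin(w)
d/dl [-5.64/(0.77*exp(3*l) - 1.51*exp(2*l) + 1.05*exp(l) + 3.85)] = (13.0284*exp(2*l) - 17.0328*exp(l) + 5.922)*exp(l)/(0.77*exp(3*l) - 1.51*exp(2*l) + 1.05*exp(l) + 3.85)^2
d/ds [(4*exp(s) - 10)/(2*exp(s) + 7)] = 48*exp(s)/(2*exp(s) + 7)^2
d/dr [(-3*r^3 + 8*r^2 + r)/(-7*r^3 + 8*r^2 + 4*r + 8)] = 2*(16*r^4 - 5*r^3 - 24*r^2 + 64*r + 4)/(49*r^6 - 112*r^5 + 8*r^4 - 48*r^3 + 144*r^2 + 64*r + 64)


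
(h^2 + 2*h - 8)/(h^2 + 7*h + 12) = (h - 2)/(h + 3)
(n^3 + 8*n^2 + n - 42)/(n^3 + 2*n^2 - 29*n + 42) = (n + 3)/(n - 3)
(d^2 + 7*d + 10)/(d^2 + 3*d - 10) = (d + 2)/(d - 2)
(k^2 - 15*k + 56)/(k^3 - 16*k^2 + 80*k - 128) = (k - 7)/(k^2 - 8*k + 16)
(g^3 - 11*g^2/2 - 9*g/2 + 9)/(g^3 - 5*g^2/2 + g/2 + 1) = (2*g^2 - 9*g - 18)/(2*g^2 - 3*g - 2)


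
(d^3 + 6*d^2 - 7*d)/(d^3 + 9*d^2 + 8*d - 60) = d*(d^2 + 6*d - 7)/(d^3 + 9*d^2 + 8*d - 60)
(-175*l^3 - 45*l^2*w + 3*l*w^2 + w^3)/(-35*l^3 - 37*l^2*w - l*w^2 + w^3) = (5*l + w)/(l + w)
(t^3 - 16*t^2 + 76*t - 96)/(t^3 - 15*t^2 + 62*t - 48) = (t - 2)/(t - 1)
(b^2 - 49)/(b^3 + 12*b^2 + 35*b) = (b - 7)/(b*(b + 5))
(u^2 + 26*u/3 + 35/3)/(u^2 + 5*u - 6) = (3*u^2 + 26*u + 35)/(3*(u^2 + 5*u - 6))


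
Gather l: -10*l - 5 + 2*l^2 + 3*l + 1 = 2*l^2 - 7*l - 4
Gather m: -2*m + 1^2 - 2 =-2*m - 1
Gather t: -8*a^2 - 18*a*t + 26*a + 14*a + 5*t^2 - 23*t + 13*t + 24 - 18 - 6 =-8*a^2 + 40*a + 5*t^2 + t*(-18*a - 10)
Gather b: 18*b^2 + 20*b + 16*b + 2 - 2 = 18*b^2 + 36*b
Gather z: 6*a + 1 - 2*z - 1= 6*a - 2*z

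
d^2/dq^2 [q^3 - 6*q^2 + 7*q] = 6*q - 12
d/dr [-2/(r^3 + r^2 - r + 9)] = 2*(3*r^2 + 2*r - 1)/(r^3 + r^2 - r + 9)^2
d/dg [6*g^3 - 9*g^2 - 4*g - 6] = 18*g^2 - 18*g - 4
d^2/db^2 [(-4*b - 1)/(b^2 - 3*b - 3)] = 2*((2*b - 3)^2*(4*b + 1) + (12*b - 11)*(-b^2 + 3*b + 3))/(-b^2 + 3*b + 3)^3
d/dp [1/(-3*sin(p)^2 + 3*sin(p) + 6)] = (2*sin(p) - 1)*cos(p)/(3*(sin(p) + cos(p)^2 + 1)^2)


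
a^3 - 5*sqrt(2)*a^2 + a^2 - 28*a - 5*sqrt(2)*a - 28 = (a + 1)*(a - 7*sqrt(2))*(a + 2*sqrt(2))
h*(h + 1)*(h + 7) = h^3 + 8*h^2 + 7*h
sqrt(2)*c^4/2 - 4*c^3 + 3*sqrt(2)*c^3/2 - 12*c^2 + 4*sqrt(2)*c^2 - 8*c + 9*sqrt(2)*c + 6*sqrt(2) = (c + 1)*(c - 3*sqrt(2))*(c - sqrt(2))*(sqrt(2)*c/2 + sqrt(2))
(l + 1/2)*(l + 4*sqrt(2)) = l^2 + l/2 + 4*sqrt(2)*l + 2*sqrt(2)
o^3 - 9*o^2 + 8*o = o*(o - 8)*(o - 1)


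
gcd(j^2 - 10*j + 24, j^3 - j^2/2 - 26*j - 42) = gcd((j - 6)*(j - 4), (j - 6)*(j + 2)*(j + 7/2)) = j - 6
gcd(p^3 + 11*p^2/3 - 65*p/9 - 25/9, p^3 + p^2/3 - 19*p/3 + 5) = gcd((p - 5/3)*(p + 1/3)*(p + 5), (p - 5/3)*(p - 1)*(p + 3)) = p - 5/3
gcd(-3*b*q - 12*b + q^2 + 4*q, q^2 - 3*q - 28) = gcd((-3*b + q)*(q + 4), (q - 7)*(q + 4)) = q + 4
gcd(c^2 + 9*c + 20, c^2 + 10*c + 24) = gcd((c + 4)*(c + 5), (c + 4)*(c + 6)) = c + 4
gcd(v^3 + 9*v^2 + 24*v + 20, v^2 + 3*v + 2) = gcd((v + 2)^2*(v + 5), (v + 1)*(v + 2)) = v + 2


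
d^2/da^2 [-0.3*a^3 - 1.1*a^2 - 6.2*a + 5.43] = -1.8*a - 2.2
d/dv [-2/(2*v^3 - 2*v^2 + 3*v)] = 2*(6*v^2 - 4*v + 3)/(v^2*(2*v^2 - 2*v + 3)^2)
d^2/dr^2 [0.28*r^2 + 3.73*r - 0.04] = 0.560000000000000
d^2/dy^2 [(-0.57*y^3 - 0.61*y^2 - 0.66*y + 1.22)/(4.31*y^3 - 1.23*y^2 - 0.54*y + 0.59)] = (-2.8421709430404e-14*y^7 - 28.706324*y^6 - 81.521064*y^5 + 301.822404*y^4 - 87.183604*y^3 + 12.611178*y^2 - 17.816358*y + 1.636978)/(80.062991*y^9 - 68.545809*y^8 - 10.531485*y^7 + 48.195042*y^6 - 17.447112*y^5 - 6.637167*y^4 + 6.694737*y^3 - 0.768357*y^2 - 0.563922*y + 0.205379)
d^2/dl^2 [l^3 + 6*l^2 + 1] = 6*l + 12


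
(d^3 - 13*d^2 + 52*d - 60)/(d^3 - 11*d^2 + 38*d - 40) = (d - 6)/(d - 4)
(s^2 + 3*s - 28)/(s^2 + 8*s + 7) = (s - 4)/(s + 1)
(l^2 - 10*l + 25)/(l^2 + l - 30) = (l - 5)/(l + 6)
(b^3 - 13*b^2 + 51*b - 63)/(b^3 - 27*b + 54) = (b - 7)/(b + 6)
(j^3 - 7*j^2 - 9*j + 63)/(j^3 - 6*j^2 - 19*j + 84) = (j + 3)/(j + 4)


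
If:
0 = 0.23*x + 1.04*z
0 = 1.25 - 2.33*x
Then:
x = 0.54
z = -0.12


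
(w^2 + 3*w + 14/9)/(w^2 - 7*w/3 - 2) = (w + 7/3)/(w - 3)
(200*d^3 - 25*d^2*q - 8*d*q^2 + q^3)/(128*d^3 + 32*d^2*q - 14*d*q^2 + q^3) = (-25*d^2 + q^2)/(-16*d^2 - 6*d*q + q^2)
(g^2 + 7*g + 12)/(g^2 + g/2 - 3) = 2*(g^2 + 7*g + 12)/(2*g^2 + g - 6)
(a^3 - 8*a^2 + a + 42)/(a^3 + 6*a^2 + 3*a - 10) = (a^2 - 10*a + 21)/(a^2 + 4*a - 5)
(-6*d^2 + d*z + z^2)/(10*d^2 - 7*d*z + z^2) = (3*d + z)/(-5*d + z)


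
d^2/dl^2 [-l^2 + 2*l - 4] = -2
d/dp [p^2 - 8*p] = 2*p - 8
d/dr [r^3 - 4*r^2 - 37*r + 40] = 3*r^2 - 8*r - 37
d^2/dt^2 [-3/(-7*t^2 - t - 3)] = 6*(-49*t^2 - 7*t + (14*t + 1)^2 - 21)/(7*t^2 + t + 3)^3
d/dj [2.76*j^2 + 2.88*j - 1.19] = 5.52*j + 2.88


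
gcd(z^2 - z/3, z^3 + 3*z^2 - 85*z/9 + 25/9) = z - 1/3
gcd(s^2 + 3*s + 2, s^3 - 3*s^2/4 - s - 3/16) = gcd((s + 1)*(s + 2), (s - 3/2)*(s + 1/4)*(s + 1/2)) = 1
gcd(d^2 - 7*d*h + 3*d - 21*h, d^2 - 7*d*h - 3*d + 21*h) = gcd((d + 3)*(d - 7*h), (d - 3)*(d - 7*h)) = d - 7*h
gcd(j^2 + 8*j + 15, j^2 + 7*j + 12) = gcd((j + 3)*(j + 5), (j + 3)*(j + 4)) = j + 3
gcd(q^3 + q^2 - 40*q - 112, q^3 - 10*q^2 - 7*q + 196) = q^2 - 3*q - 28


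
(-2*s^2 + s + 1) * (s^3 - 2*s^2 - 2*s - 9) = -2*s^5 + 5*s^4 + 3*s^3 + 14*s^2 - 11*s - 9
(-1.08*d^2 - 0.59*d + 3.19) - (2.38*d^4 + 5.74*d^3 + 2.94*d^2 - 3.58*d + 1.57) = -2.38*d^4 - 5.74*d^3 - 4.02*d^2 + 2.99*d + 1.62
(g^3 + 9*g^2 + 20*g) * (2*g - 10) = 2*g^4 + 8*g^3 - 50*g^2 - 200*g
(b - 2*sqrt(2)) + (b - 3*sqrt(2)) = 2*b - 5*sqrt(2)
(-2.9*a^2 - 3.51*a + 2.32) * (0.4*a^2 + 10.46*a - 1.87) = -1.16*a^4 - 31.738*a^3 - 30.3636*a^2 + 30.8309*a - 4.3384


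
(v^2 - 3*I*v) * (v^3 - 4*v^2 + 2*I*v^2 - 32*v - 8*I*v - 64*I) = v^5 - 4*v^4 - I*v^4 - 26*v^3 + 4*I*v^3 - 24*v^2 + 32*I*v^2 - 192*v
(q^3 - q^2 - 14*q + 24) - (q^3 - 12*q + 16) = -q^2 - 2*q + 8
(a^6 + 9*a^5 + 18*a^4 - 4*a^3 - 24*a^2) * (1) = a^6 + 9*a^5 + 18*a^4 - 4*a^3 - 24*a^2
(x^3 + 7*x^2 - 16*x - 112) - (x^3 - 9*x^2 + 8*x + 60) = 16*x^2 - 24*x - 172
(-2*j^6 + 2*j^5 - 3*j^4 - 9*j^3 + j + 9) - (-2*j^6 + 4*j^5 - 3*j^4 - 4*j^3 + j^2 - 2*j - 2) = -2*j^5 - 5*j^3 - j^2 + 3*j + 11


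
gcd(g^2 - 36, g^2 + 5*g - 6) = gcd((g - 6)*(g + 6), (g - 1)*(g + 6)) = g + 6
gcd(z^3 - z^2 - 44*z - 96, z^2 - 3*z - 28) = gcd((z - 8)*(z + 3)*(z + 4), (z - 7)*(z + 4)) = z + 4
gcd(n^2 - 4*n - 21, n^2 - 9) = n + 3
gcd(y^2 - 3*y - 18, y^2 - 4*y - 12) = y - 6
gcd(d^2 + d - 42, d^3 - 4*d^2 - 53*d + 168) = d + 7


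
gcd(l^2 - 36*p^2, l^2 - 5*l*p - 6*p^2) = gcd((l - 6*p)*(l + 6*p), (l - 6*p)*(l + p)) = -l + 6*p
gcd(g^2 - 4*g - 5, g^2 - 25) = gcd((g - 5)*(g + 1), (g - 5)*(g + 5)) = g - 5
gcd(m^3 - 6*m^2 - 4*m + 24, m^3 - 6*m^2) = m - 6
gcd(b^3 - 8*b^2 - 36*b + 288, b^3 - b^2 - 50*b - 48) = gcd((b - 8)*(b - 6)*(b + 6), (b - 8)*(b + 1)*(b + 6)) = b^2 - 2*b - 48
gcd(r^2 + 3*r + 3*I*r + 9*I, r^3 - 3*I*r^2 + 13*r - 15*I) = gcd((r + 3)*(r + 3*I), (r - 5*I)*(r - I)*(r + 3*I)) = r + 3*I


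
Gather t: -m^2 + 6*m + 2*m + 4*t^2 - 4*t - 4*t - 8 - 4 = -m^2 + 8*m + 4*t^2 - 8*t - 12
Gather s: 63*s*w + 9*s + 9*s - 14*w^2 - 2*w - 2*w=s*(63*w + 18) - 14*w^2 - 4*w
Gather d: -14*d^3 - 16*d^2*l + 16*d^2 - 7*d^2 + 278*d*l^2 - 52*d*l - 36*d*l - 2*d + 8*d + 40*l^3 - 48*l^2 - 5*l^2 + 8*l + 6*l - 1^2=-14*d^3 + d^2*(9 - 16*l) + d*(278*l^2 - 88*l + 6) + 40*l^3 - 53*l^2 + 14*l - 1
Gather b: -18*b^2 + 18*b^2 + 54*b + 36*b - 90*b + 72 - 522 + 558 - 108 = 0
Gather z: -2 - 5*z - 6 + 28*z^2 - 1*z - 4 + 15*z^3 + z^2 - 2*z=15*z^3 + 29*z^2 - 8*z - 12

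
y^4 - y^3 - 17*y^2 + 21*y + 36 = (y - 3)^2*(y + 1)*(y + 4)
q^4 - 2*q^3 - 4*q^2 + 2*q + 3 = (q - 3)*(q - 1)*(q + 1)^2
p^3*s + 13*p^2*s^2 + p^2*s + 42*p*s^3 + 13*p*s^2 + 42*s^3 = (p + 6*s)*(p + 7*s)*(p*s + s)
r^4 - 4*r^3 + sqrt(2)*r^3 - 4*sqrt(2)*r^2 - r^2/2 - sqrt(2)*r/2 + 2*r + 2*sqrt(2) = (r - 4)*(r - sqrt(2)/2)*(r + sqrt(2)/2)*(r + sqrt(2))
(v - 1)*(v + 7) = v^2 + 6*v - 7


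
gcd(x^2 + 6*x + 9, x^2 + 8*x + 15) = x + 3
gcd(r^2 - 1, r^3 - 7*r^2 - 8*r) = r + 1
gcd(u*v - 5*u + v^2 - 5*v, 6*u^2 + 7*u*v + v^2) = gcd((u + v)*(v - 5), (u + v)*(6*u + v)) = u + v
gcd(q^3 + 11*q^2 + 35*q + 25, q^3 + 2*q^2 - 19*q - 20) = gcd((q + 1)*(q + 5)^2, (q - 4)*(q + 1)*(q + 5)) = q^2 + 6*q + 5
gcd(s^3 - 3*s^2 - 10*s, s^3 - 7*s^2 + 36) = s + 2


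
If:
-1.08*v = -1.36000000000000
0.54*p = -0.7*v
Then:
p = -1.63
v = 1.26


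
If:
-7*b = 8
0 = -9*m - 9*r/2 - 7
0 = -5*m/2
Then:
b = -8/7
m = 0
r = -14/9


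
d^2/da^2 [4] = 0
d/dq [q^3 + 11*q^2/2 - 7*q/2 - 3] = 3*q^2 + 11*q - 7/2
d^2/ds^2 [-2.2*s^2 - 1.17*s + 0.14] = -4.40000000000000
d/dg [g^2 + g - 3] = 2*g + 1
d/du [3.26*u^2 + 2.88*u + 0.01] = 6.52*u + 2.88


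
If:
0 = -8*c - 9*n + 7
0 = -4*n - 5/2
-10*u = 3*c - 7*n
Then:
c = 101/64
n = -5/8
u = -583/640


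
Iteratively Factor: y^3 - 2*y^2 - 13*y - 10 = (y + 1)*(y^2 - 3*y - 10) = (y + 1)*(y + 2)*(y - 5)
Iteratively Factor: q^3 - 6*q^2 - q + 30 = (q - 3)*(q^2 - 3*q - 10) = (q - 3)*(q + 2)*(q - 5)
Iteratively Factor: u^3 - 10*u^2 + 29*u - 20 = (u - 1)*(u^2 - 9*u + 20) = (u - 4)*(u - 1)*(u - 5)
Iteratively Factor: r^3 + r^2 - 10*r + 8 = (r - 1)*(r^2 + 2*r - 8) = (r - 1)*(r + 4)*(r - 2)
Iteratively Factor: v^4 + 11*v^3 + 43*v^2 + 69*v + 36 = (v + 3)*(v^3 + 8*v^2 + 19*v + 12) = (v + 3)^2*(v^2 + 5*v + 4) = (v + 1)*(v + 3)^2*(v + 4)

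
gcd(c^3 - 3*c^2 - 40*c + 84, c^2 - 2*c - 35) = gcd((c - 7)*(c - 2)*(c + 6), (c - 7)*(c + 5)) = c - 7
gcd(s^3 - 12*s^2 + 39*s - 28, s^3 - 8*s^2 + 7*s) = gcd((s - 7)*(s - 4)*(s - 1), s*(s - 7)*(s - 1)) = s^2 - 8*s + 7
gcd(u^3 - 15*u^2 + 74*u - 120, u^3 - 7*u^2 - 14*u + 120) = u^2 - 11*u + 30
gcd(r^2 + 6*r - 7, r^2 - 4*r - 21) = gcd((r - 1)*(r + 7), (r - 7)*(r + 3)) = 1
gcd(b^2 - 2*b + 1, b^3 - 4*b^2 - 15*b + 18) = b - 1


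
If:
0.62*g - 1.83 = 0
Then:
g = 2.95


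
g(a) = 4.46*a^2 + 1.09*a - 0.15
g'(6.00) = 54.61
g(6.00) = 166.95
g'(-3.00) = -25.67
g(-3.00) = 36.72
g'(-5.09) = -44.31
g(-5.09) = 109.85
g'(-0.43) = -2.75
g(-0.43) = 0.21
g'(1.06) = 10.55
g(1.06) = 6.02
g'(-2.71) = -23.08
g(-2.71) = 29.65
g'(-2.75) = -23.44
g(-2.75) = 30.58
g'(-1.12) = -8.90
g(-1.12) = 4.22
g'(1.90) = 18.04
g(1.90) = 18.02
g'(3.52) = 32.49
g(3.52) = 58.95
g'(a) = 8.92*a + 1.09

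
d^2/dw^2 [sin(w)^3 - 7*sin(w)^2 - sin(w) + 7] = sin(w)/4 + 9*sin(3*w)/4 - 14*cos(2*w)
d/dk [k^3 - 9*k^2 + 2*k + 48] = 3*k^2 - 18*k + 2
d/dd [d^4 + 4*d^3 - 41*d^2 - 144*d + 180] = 4*d^3 + 12*d^2 - 82*d - 144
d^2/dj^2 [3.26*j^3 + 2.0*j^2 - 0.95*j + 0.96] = 19.56*j + 4.0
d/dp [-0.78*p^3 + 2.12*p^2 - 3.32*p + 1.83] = -2.34*p^2 + 4.24*p - 3.32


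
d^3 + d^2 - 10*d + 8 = (d - 2)*(d - 1)*(d + 4)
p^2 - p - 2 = (p - 2)*(p + 1)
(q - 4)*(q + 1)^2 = q^3 - 2*q^2 - 7*q - 4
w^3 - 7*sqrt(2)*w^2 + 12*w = w*(w - 6*sqrt(2))*(w - sqrt(2))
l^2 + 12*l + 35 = (l + 5)*(l + 7)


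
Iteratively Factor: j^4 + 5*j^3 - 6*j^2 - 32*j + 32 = (j + 4)*(j^3 + j^2 - 10*j + 8) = (j + 4)^2*(j^2 - 3*j + 2) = (j - 1)*(j + 4)^2*(j - 2)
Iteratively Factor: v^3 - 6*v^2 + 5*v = (v - 1)*(v^2 - 5*v) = v*(v - 1)*(v - 5)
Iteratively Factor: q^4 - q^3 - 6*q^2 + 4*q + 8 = (q + 1)*(q^3 - 2*q^2 - 4*q + 8) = (q + 1)*(q + 2)*(q^2 - 4*q + 4) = (q - 2)*(q + 1)*(q + 2)*(q - 2)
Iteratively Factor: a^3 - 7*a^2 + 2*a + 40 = (a - 4)*(a^2 - 3*a - 10) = (a - 5)*(a - 4)*(a + 2)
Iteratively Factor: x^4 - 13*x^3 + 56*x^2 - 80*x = (x - 5)*(x^3 - 8*x^2 + 16*x) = (x - 5)*(x - 4)*(x^2 - 4*x) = x*(x - 5)*(x - 4)*(x - 4)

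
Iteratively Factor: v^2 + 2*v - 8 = (v - 2)*(v + 4)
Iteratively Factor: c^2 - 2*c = (c)*(c - 2)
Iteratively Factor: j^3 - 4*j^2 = (j)*(j^2 - 4*j) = j*(j - 4)*(j)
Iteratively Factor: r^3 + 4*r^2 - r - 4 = (r - 1)*(r^2 + 5*r + 4) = (r - 1)*(r + 4)*(r + 1)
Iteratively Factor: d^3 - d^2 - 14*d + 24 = (d - 2)*(d^2 + d - 12) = (d - 3)*(d - 2)*(d + 4)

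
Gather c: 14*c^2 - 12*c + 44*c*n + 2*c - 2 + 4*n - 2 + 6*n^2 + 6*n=14*c^2 + c*(44*n - 10) + 6*n^2 + 10*n - 4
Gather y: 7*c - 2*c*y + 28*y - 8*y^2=7*c - 8*y^2 + y*(28 - 2*c)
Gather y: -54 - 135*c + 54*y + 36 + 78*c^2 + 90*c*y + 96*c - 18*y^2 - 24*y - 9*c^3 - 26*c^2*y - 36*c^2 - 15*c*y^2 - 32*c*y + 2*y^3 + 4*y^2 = -9*c^3 + 42*c^2 - 39*c + 2*y^3 + y^2*(-15*c - 14) + y*(-26*c^2 + 58*c + 30) - 18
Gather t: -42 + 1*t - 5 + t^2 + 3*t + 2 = t^2 + 4*t - 45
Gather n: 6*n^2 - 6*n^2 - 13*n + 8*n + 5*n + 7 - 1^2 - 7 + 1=0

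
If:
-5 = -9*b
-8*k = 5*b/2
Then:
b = 5/9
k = -25/144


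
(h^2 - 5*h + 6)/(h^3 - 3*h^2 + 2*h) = (h - 3)/(h*(h - 1))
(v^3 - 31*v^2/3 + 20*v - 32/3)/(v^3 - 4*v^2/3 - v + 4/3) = (v - 8)/(v + 1)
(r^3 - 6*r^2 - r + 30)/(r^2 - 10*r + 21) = (r^2 - 3*r - 10)/(r - 7)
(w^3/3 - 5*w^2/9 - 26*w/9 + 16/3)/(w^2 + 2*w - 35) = (3*w^3 - 5*w^2 - 26*w + 48)/(9*(w^2 + 2*w - 35))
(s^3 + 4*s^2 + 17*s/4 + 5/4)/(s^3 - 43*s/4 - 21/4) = (2*s^2 + 7*s + 5)/(2*s^2 - s - 21)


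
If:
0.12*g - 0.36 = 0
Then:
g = 3.00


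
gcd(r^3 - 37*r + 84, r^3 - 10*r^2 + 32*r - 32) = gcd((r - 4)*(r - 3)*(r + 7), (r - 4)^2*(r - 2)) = r - 4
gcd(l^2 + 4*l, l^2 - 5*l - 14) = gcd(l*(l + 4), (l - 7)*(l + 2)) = 1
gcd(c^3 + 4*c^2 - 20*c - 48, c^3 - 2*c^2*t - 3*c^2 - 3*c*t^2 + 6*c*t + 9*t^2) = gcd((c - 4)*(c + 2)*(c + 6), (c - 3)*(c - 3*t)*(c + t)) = 1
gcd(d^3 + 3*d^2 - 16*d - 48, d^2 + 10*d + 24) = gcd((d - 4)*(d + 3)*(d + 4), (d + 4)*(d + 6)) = d + 4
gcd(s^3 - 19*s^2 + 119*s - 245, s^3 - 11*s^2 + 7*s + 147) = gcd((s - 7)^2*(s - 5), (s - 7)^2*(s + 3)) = s^2 - 14*s + 49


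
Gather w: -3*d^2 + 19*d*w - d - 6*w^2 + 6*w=-3*d^2 - d - 6*w^2 + w*(19*d + 6)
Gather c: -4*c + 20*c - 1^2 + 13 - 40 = 16*c - 28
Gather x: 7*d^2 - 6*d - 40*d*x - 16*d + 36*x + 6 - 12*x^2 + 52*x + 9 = 7*d^2 - 22*d - 12*x^2 + x*(88 - 40*d) + 15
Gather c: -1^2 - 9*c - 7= -9*c - 8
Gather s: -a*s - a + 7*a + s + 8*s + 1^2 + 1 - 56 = 6*a + s*(9 - a) - 54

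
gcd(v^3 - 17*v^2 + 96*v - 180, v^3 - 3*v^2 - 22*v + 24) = v - 6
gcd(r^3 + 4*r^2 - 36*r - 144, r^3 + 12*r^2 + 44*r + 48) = r^2 + 10*r + 24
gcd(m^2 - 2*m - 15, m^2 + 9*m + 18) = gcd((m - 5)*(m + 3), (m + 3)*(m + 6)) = m + 3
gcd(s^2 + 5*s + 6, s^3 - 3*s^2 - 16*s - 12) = s + 2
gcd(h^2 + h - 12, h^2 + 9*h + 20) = h + 4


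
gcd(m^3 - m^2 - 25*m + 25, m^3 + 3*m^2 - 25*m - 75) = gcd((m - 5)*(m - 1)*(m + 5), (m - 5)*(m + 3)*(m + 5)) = m^2 - 25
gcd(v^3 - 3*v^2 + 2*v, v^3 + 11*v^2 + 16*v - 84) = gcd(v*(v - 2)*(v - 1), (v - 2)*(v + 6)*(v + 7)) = v - 2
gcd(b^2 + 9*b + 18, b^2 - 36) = b + 6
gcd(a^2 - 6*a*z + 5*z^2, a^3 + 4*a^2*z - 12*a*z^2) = 1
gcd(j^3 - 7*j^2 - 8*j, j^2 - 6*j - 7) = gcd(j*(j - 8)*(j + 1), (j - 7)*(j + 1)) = j + 1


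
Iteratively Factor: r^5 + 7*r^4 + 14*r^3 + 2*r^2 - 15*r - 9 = (r + 3)*(r^4 + 4*r^3 + 2*r^2 - 4*r - 3) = (r + 1)*(r + 3)*(r^3 + 3*r^2 - r - 3) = (r - 1)*(r + 1)*(r + 3)*(r^2 + 4*r + 3) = (r - 1)*(r + 1)*(r + 3)^2*(r + 1)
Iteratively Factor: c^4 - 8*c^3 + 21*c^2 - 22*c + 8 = (c - 1)*(c^3 - 7*c^2 + 14*c - 8) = (c - 2)*(c - 1)*(c^2 - 5*c + 4) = (c - 2)*(c - 1)^2*(c - 4)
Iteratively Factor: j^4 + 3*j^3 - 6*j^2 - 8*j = (j + 4)*(j^3 - j^2 - 2*j) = (j + 1)*(j + 4)*(j^2 - 2*j) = (j - 2)*(j + 1)*(j + 4)*(j)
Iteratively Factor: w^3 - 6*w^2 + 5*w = (w - 1)*(w^2 - 5*w) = w*(w - 1)*(w - 5)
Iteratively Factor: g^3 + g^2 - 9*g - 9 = (g + 3)*(g^2 - 2*g - 3) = (g + 1)*(g + 3)*(g - 3)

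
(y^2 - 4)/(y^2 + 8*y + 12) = (y - 2)/(y + 6)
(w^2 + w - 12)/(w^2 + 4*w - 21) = (w + 4)/(w + 7)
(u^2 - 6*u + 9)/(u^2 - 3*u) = (u - 3)/u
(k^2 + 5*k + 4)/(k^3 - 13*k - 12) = (k + 4)/(k^2 - k - 12)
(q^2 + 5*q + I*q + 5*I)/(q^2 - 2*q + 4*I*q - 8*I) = (q^2 + q*(5 + I) + 5*I)/(q^2 + q*(-2 + 4*I) - 8*I)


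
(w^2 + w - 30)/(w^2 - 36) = (w - 5)/(w - 6)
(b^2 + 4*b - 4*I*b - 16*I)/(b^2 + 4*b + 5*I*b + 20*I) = (b - 4*I)/(b + 5*I)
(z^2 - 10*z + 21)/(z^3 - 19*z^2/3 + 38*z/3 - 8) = 3*(z - 7)/(3*z^2 - 10*z + 8)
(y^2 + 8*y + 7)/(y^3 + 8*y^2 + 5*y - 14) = (y + 1)/(y^2 + y - 2)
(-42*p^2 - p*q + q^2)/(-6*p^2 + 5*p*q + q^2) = (7*p - q)/(p - q)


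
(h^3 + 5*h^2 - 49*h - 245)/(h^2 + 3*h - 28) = (h^2 - 2*h - 35)/(h - 4)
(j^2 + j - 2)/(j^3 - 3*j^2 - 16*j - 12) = (j - 1)/(j^2 - 5*j - 6)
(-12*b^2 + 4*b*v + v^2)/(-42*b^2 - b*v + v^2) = (-2*b + v)/(-7*b + v)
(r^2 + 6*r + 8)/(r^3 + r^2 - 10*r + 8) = (r + 2)/(r^2 - 3*r + 2)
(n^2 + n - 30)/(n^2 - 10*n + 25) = (n + 6)/(n - 5)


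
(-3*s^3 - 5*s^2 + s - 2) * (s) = -3*s^4 - 5*s^3 + s^2 - 2*s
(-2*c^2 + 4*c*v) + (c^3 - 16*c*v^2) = c^3 - 2*c^2 - 16*c*v^2 + 4*c*v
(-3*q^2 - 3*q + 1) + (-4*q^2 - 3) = -7*q^2 - 3*q - 2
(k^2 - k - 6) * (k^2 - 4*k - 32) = k^4 - 5*k^3 - 34*k^2 + 56*k + 192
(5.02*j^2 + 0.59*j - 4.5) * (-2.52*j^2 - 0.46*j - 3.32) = -12.6504*j^4 - 3.796*j^3 - 5.5978*j^2 + 0.1112*j + 14.94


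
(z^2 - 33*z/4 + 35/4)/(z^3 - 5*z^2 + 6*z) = (4*z^2 - 33*z + 35)/(4*z*(z^2 - 5*z + 6))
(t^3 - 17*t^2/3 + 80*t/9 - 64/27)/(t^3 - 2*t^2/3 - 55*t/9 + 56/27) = (3*t - 8)/(3*t + 7)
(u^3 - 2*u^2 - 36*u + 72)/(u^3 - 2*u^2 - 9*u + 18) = (u^2 - 36)/(u^2 - 9)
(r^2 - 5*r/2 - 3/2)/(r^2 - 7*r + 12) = (r + 1/2)/(r - 4)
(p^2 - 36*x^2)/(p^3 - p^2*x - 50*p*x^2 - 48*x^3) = (-p + 6*x)/(-p^2 + 7*p*x + 8*x^2)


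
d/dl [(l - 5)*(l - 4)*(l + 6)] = 3*l^2 - 6*l - 34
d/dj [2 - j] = -1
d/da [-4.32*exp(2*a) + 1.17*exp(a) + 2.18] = (1.17 - 8.64*exp(a))*exp(a)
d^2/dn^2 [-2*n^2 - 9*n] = -4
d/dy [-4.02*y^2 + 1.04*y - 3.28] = 1.04 - 8.04*y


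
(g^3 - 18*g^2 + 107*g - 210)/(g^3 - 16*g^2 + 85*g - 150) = (g - 7)/(g - 5)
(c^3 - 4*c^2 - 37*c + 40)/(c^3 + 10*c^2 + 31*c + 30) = (c^2 - 9*c + 8)/(c^2 + 5*c + 6)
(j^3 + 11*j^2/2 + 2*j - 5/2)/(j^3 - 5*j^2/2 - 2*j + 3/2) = (j + 5)/(j - 3)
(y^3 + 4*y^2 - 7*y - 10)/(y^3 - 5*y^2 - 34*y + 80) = (y + 1)/(y - 8)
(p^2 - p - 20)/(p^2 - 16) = (p - 5)/(p - 4)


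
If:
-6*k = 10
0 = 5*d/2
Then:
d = 0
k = -5/3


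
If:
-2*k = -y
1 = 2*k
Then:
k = 1/2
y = 1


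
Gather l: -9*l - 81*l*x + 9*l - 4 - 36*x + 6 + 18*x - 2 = -81*l*x - 18*x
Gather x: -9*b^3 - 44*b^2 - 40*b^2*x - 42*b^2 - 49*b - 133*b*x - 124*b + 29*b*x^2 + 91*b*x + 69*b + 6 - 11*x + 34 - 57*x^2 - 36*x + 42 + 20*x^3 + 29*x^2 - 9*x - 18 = -9*b^3 - 86*b^2 - 104*b + 20*x^3 + x^2*(29*b - 28) + x*(-40*b^2 - 42*b - 56) + 64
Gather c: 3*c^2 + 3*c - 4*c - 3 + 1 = 3*c^2 - c - 2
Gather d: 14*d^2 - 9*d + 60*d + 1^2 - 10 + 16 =14*d^2 + 51*d + 7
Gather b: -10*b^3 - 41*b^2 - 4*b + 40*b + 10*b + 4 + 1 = -10*b^3 - 41*b^2 + 46*b + 5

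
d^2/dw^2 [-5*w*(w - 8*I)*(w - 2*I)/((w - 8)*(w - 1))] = (w^3*(-570 + 900*I) + w^2*(2160 - 2400*I) - 5760*w + 11520 + 6400*I)/(w^6 - 27*w^5 + 267*w^4 - 1161*w^3 + 2136*w^2 - 1728*w + 512)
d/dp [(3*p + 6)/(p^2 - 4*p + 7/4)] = 12*(4*p^2 - 16*p - 8*(p - 2)*(p + 2) + 7)/(4*p^2 - 16*p + 7)^2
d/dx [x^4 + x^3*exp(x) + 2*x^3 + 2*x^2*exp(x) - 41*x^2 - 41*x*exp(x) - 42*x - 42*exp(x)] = x^3*exp(x) + 4*x^3 + 5*x^2*exp(x) + 6*x^2 - 37*x*exp(x) - 82*x - 83*exp(x) - 42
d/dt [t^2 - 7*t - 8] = 2*t - 7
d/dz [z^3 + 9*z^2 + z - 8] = 3*z^2 + 18*z + 1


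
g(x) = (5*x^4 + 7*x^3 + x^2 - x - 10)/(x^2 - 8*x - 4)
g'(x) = (8 - 2*x)*(5*x^4 + 7*x^3 + x^2 - x - 10)/(x^2 - 8*x - 4)^2 + (20*x^3 + 21*x^2 + 2*x - 1)/(x^2 - 8*x - 4) = (10*x^5 - 113*x^4 - 192*x^3 - 91*x^2 + 12*x - 76)/(x^4 - 16*x^3 + 56*x^2 + 64*x + 16)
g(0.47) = 1.23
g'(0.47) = -2.04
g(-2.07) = 1.55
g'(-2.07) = -4.38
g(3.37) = -46.46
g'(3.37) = -48.52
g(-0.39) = 13.40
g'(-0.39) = -162.00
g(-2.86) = 6.35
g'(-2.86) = -7.97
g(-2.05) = 1.46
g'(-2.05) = -4.31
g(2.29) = -12.56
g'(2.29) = -18.21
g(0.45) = 1.27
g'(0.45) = -2.03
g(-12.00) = 388.69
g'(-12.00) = -81.03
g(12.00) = 2634.05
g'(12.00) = -103.13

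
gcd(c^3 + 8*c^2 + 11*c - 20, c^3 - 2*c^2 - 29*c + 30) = c^2 + 4*c - 5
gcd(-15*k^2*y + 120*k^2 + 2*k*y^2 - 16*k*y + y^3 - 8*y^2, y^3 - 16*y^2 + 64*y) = y - 8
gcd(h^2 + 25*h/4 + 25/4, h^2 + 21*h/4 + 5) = h + 5/4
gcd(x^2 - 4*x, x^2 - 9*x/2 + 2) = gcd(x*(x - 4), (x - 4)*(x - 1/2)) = x - 4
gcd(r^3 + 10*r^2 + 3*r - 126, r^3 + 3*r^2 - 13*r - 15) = r - 3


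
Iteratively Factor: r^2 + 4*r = (r)*(r + 4)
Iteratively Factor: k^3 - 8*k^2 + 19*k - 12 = (k - 4)*(k^2 - 4*k + 3) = (k - 4)*(k - 3)*(k - 1)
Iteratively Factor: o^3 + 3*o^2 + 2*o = (o)*(o^2 + 3*o + 2) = o*(o + 1)*(o + 2)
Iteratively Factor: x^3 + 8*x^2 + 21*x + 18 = (x + 3)*(x^2 + 5*x + 6) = (x + 3)^2*(x + 2)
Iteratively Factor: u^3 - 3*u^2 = (u)*(u^2 - 3*u) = u*(u - 3)*(u)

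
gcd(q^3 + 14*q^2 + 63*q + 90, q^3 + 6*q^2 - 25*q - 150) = q^2 + 11*q + 30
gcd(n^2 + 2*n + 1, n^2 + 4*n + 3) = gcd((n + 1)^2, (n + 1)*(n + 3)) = n + 1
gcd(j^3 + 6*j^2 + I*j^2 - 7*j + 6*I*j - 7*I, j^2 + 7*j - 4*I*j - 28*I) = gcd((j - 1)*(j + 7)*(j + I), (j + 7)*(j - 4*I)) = j + 7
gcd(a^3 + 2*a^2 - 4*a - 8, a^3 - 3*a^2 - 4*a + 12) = a^2 - 4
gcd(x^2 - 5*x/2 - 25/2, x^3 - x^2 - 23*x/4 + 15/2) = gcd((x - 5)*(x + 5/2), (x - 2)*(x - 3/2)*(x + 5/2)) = x + 5/2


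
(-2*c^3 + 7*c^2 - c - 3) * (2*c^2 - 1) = -4*c^5 + 14*c^4 - 13*c^2 + c + 3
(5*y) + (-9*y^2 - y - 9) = -9*y^2 + 4*y - 9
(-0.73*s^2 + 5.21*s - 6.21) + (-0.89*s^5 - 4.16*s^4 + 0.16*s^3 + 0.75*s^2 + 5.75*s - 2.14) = -0.89*s^5 - 4.16*s^4 + 0.16*s^3 + 0.02*s^2 + 10.96*s - 8.35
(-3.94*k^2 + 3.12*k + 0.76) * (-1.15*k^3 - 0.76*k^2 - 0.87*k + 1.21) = 4.531*k^5 - 0.593599999999999*k^4 + 0.1826*k^3 - 8.0594*k^2 + 3.114*k + 0.9196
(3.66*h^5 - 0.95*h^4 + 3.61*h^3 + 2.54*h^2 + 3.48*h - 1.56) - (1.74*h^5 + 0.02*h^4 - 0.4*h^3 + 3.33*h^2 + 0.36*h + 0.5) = 1.92*h^5 - 0.97*h^4 + 4.01*h^3 - 0.79*h^2 + 3.12*h - 2.06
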